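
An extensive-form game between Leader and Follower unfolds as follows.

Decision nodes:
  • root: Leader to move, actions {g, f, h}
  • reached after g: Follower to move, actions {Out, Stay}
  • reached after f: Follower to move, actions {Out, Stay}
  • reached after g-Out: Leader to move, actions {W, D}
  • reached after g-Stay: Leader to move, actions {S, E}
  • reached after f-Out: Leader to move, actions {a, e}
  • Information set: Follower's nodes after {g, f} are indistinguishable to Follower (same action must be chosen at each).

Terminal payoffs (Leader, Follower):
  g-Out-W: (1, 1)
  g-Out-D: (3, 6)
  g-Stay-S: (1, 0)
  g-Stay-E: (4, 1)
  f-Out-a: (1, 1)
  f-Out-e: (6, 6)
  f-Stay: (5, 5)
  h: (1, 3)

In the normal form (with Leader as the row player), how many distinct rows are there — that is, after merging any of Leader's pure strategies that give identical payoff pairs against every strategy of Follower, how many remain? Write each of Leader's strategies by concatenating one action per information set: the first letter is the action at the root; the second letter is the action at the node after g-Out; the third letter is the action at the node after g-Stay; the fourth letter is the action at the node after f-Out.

Leader has 24 pure strategies: gWSa, gWSe, gWEa, gWEe, gDSa, gDSe, gDEa, gDEe, fWSa, fWSe, fWEa, fWEe, fDSa, fDSe, fDEa, fDEe, hWSa, hWSe, hWEa, hWEe, hDSa, hDSe, hDEa, hDEe. Columns: Out, Stay.
{gWSa, gWSe} → row (1,1) (1,0)
{gWEa, gWEe} → row (1,1) (4,1)
{gDSa, gDSe} → row (3,6) (1,0)
{gDEa, gDEe} → row (3,6) (4,1)
{fWSa, fWEa, fDSa, fDEa} → row (1,1) (5,5)
{fWSe, fWEe, fDSe, fDEe} → row (6,6) (5,5)
{hWSa, hWSe, hWEa, hWEe, hDSa, hDSe, hDEa, hDEe} → row (1,3) (1,3)
That's 7 distinct rows out of 24 strategies.

7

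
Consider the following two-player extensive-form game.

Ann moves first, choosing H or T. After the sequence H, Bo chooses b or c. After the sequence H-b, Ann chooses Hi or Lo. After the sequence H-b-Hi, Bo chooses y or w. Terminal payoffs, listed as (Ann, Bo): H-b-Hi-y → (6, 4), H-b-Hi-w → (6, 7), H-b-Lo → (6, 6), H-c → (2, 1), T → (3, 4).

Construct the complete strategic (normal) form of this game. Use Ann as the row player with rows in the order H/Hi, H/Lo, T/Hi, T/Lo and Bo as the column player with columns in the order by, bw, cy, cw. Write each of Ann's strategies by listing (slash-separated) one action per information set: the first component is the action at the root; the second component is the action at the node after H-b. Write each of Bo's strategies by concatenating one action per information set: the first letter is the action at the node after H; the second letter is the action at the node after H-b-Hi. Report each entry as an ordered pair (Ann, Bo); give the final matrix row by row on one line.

Row H/Hi: by→(6,4), bw→(6,7), cy→(2,1), cw→(2,1)
Row H/Lo: by→(6,6), bw→(6,6), cy→(2,1), cw→(2,1)
Row T/Hi: by→(3,4), bw→(3,4), cy→(3,4), cw→(3,4)
Row T/Lo: by→(3,4), bw→(3,4), cy→(3,4), cw→(3,4)

H/Hi: (6,4) (6,7) (2,1) (2,1) | H/Lo: (6,6) (6,6) (2,1) (2,1) | T/Hi: (3,4) (3,4) (3,4) (3,4) | T/Lo: (3,4) (3,4) (3,4) (3,4)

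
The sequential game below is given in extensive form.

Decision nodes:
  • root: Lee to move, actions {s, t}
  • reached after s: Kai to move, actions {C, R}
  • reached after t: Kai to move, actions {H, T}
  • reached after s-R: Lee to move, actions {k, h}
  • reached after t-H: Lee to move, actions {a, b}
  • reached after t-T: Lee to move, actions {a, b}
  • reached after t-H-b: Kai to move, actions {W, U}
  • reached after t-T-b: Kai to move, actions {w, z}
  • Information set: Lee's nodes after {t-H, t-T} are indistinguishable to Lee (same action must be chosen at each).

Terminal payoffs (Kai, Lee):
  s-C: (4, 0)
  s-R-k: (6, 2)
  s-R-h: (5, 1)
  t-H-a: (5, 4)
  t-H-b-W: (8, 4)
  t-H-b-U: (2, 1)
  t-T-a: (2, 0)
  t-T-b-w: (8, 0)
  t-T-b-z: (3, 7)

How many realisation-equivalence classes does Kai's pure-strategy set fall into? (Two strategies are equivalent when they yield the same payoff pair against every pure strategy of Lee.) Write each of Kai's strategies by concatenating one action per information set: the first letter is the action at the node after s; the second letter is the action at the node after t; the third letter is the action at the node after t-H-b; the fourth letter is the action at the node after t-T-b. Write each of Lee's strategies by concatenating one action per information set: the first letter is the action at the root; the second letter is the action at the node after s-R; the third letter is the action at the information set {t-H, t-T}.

Kai has 16 pure strategies: CHWw, CHWz, CHUw, CHUz, CTWw, CTWz, CTUw, CTUz, RHWw, RHWz, RHUw, RHUz, RTWw, RTWz, RTUw, RTUz. Columns: ska, skb, sha, shb, tka, tkb, tha, thb.
{CHWw, CHWz} → row (4,0) (4,0) (4,0) (4,0) (5,4) (8,4) (5,4) (8,4)
{CHUw, CHUz} → row (4,0) (4,0) (4,0) (4,0) (5,4) (2,1) (5,4) (2,1)
{CTWw, CTUw} → row (4,0) (4,0) (4,0) (4,0) (2,0) (8,0) (2,0) (8,0)
{CTWz, CTUz} → row (4,0) (4,0) (4,0) (4,0) (2,0) (3,7) (2,0) (3,7)
{RHWw, RHWz} → row (6,2) (6,2) (5,1) (5,1) (5,4) (8,4) (5,4) (8,4)
{RHUw, RHUz} → row (6,2) (6,2) (5,1) (5,1) (5,4) (2,1) (5,4) (2,1)
{RTWw, RTUw} → row (6,2) (6,2) (5,1) (5,1) (2,0) (8,0) (2,0) (8,0)
{RTWz, RTUz} → row (6,2) (6,2) (5,1) (5,1) (2,0) (3,7) (2,0) (3,7)
That's 8 distinct rows out of 16 strategies.

8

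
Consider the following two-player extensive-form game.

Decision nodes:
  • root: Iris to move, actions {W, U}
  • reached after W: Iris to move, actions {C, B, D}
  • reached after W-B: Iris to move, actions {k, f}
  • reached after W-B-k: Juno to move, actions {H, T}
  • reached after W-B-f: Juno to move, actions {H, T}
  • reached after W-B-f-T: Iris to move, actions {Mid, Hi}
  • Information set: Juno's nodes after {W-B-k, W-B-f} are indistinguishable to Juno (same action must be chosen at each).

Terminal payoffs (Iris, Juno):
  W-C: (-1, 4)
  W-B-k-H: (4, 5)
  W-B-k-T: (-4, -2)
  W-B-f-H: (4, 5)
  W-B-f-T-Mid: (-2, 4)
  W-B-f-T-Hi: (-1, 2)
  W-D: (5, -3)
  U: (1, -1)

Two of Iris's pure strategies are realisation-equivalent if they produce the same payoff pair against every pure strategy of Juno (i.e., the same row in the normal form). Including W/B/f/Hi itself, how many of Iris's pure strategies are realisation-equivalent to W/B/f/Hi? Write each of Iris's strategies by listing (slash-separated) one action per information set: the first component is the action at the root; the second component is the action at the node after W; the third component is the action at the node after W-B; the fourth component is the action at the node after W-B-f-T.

Row for W/B/f/Hi (columns H, T): (4,5) (-1,2).
Every one of Iris's information sets is on the play path for some reply by Juno when Iris follows W/B/f/Hi.
Changing the action at any of them therefore changes at least one column, so only W/B/f/Hi itself gives this row.

1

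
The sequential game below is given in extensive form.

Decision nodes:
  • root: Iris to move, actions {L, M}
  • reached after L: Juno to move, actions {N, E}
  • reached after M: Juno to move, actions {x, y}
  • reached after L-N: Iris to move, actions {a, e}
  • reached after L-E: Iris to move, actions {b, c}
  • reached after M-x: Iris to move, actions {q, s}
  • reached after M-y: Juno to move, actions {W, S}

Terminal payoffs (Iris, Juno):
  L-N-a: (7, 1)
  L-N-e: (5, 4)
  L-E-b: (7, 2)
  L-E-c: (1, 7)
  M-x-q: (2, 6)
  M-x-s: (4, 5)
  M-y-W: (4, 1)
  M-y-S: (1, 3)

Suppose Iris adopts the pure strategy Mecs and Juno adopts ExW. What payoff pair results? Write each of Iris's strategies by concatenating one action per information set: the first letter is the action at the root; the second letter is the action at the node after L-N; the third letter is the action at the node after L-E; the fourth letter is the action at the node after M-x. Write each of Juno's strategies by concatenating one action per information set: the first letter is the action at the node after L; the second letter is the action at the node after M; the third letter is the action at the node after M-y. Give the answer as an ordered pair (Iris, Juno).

Trace the play path from the root:
  Iris plays M
  Juno plays x at [M]
  Iris plays s at [M-x]
→ terminal payoff (4, 5).
(Iris's choice at the node after L-N is never reached on this path, so it doesn't affect the outcome.)

(4, 5)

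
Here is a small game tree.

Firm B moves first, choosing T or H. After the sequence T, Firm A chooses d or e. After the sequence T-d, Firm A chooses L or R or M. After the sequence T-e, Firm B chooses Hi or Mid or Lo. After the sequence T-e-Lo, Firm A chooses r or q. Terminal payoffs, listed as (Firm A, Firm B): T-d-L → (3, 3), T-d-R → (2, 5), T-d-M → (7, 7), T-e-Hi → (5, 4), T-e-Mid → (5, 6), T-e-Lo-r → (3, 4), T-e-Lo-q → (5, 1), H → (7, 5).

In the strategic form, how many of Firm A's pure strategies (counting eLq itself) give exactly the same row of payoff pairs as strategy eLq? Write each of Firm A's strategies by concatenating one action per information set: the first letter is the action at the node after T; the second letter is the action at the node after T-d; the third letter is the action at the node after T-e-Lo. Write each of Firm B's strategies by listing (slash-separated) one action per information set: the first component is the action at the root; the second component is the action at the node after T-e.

Row for eLq (columns T/Hi, T/Mid, T/Lo, H/Hi, H/Mid, H/Lo): (5,4) (5,6) (5,1) (7,5) (7,5) (7,5).
Under eLq, Firm A's choice at the node after T-d can never be reached regardless of what Firm B does, so varying those choices leaves every outcome unchanged.
Holding the reachable choices fixed and varying the unreachable one freely already gives 3 equivalent strategies.
No other strategy reproduces this row, so those 3 are the full class: eLq, eRq, eMq.

3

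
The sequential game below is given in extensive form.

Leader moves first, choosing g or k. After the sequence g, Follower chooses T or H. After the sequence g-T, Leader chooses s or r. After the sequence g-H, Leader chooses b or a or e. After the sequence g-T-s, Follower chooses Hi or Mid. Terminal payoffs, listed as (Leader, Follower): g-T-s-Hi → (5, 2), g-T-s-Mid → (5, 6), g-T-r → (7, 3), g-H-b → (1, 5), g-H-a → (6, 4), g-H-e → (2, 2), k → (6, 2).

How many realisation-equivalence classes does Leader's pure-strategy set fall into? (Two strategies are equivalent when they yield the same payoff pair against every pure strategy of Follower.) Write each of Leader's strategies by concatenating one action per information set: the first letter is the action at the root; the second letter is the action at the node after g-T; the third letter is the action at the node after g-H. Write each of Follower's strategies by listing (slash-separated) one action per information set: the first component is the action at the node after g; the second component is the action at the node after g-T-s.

Leader has 12 pure strategies: gsb, gsa, gse, grb, gra, gre, ksb, ksa, kse, krb, kra, kre. Columns: T/Hi, T/Mid, H/Hi, H/Mid.
{gsb} → row (5,2) (5,6) (1,5) (1,5)
{gsa} → row (5,2) (5,6) (6,4) (6,4)
{gse} → row (5,2) (5,6) (2,2) (2,2)
{grb} → row (7,3) (7,3) (1,5) (1,5)
{gra} → row (7,3) (7,3) (6,4) (6,4)
{gre} → row (7,3) (7,3) (2,2) (2,2)
{ksb, ksa, kse, krb, kra, kre} → row (6,2) (6,2) (6,2) (6,2)
That's 7 distinct rows out of 12 strategies.

7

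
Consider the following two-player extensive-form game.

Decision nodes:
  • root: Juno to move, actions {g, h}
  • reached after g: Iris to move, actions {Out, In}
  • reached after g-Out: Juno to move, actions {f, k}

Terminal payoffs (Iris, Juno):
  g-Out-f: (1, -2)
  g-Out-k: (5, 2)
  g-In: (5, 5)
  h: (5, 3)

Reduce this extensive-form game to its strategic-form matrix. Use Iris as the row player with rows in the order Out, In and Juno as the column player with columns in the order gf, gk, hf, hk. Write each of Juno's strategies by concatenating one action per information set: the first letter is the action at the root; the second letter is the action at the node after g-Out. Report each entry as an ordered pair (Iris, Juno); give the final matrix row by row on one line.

Row Out: gf→(1,-2), gk→(5,2), hf→(5,3), hk→(5,3)
Row In: gf→(5,5), gk→(5,5), hf→(5,3), hk→(5,3)

Out: (1,-2) (5,2) (5,3) (5,3) | In: (5,5) (5,5) (5,3) (5,3)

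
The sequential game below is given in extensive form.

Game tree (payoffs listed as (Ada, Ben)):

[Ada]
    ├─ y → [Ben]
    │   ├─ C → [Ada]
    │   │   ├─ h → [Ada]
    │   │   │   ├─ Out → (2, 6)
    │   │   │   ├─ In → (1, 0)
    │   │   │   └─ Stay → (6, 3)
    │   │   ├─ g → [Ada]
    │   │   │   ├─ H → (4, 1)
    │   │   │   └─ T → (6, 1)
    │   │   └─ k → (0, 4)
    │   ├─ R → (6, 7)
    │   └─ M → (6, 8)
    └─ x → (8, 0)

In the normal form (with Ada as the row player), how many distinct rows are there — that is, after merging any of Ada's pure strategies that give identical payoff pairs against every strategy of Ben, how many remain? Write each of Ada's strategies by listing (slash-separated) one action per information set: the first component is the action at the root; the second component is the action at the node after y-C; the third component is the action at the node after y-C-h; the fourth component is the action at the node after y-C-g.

7

Ada has 36 pure strategies: y/h/Out/H, y/h/Out/T, y/h/In/H, y/h/In/T, y/h/Stay/H, y/h/Stay/T, y/g/Out/H, y/g/Out/T, y/g/In/H, y/g/In/T, y/g/Stay/H, y/g/Stay/T, y/k/Out/H, y/k/Out/T, y/k/In/H, y/k/In/T, y/k/Stay/H, y/k/Stay/T, x/h/Out/H, x/h/Out/T, x/h/In/H, x/h/In/T, x/h/Stay/H, x/h/Stay/T, x/g/Out/H, x/g/Out/T, x/g/In/H, x/g/In/T, x/g/Stay/H, x/g/Stay/T, x/k/Out/H, x/k/Out/T, x/k/In/H, x/k/In/T, x/k/Stay/H, x/k/Stay/T. Columns: C, R, M.
{y/h/Out/H, y/h/Out/T} → row (2,6) (6,7) (6,8)
{y/h/In/H, y/h/In/T} → row (1,0) (6,7) (6,8)
{y/h/Stay/H, y/h/Stay/T} → row (6,3) (6,7) (6,8)
{y/g/Out/H, y/g/In/H, y/g/Stay/H} → row (4,1) (6,7) (6,8)
{y/g/Out/T, y/g/In/T, y/g/Stay/T} → row (6,1) (6,7) (6,8)
{y/k/Out/H, y/k/Out/T, y/k/In/H, y/k/In/T, y/k/Stay/H, y/k/Stay/T} → row (0,4) (6,7) (6,8)
{x/h/Out/H, x/h/Out/T, x/h/In/H, x/h/In/T, x/h/Stay/H, x/h/Stay/T, x/g/Out/H, x/g/Out/T, x/g/In/H, x/g/In/T, x/g/Stay/H, x/g/Stay/T, x/k/Out/H, x/k/Out/T, x/k/In/H, x/k/In/T, x/k/Stay/H, x/k/Stay/T} → row (8,0) (8,0) (8,0)
That's 7 distinct rows out of 36 strategies.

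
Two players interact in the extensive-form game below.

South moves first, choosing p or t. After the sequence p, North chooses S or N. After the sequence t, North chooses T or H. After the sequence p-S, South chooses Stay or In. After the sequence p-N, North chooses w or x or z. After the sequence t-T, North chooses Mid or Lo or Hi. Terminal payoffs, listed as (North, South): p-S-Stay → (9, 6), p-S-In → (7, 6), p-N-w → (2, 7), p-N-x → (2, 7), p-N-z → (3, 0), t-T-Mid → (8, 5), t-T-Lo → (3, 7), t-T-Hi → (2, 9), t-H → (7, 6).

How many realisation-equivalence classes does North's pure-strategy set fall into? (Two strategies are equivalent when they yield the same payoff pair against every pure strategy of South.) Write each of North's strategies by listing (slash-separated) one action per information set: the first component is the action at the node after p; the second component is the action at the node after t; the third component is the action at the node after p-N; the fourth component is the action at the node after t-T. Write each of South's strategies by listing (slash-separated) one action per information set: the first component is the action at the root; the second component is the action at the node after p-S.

12

North has 36 pure strategies: S/T/w/Mid, S/T/w/Lo, S/T/w/Hi, S/T/x/Mid, S/T/x/Lo, S/T/x/Hi, S/T/z/Mid, S/T/z/Lo, S/T/z/Hi, S/H/w/Mid, S/H/w/Lo, S/H/w/Hi, S/H/x/Mid, S/H/x/Lo, S/H/x/Hi, S/H/z/Mid, S/H/z/Lo, S/H/z/Hi, N/T/w/Mid, N/T/w/Lo, N/T/w/Hi, N/T/x/Mid, N/T/x/Lo, N/T/x/Hi, N/T/z/Mid, N/T/z/Lo, N/T/z/Hi, N/H/w/Mid, N/H/w/Lo, N/H/w/Hi, N/H/x/Mid, N/H/x/Lo, N/H/x/Hi, N/H/z/Mid, N/H/z/Lo, N/H/z/Hi. Columns: p/Stay, p/In, t/Stay, t/In.
{S/T/w/Mid, S/T/x/Mid, S/T/z/Mid} → row (9,6) (7,6) (8,5) (8,5)
{S/T/w/Lo, S/T/x/Lo, S/T/z/Lo} → row (9,6) (7,6) (3,7) (3,7)
{S/T/w/Hi, S/T/x/Hi, S/T/z/Hi} → row (9,6) (7,6) (2,9) (2,9)
{S/H/w/Mid, S/H/w/Lo, S/H/w/Hi, S/H/x/Mid, S/H/x/Lo, S/H/x/Hi, S/H/z/Mid, S/H/z/Lo, S/H/z/Hi} → row (9,6) (7,6) (7,6) (7,6)
{N/T/w/Mid, N/T/x/Mid} → row (2,7) (2,7) (8,5) (8,5)
{N/T/w/Lo, N/T/x/Lo} → row (2,7) (2,7) (3,7) (3,7)
{N/T/w/Hi, N/T/x/Hi} → row (2,7) (2,7) (2,9) (2,9)
{N/T/z/Mid} → row (3,0) (3,0) (8,5) (8,5)
{N/T/z/Lo} → row (3,0) (3,0) (3,7) (3,7)
{N/T/z/Hi} → row (3,0) (3,0) (2,9) (2,9)
{N/H/w/Mid, N/H/w/Lo, N/H/w/Hi, N/H/x/Mid, N/H/x/Lo, N/H/x/Hi} → row (2,7) (2,7) (7,6) (7,6)
{N/H/z/Mid, N/H/z/Lo, N/H/z/Hi} → row (3,0) (3,0) (7,6) (7,6)
That's 12 distinct rows out of 36 strategies.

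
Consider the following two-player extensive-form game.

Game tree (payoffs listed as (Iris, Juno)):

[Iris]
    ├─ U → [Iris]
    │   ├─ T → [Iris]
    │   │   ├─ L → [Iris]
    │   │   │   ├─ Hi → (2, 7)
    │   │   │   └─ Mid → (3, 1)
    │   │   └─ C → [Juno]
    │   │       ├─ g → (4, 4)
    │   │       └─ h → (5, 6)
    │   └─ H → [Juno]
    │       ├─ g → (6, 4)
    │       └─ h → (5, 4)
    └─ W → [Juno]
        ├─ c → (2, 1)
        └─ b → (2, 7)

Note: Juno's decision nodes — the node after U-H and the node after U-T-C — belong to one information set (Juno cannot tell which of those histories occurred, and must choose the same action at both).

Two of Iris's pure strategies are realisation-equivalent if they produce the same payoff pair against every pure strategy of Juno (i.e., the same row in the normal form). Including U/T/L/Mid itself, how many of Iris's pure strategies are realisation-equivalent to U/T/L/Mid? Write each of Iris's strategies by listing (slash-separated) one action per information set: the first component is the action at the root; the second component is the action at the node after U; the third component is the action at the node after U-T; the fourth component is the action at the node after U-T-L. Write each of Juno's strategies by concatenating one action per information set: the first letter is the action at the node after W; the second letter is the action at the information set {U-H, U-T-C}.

Row for U/T/L/Mid (columns cg, ch, bg, bh): (3,1) (3,1) (3,1) (3,1).
Every one of Iris's information sets is on the play path for some reply by Juno when Iris follows U/T/L/Mid.
Changing the action at any of them therefore changes at least one column, so only U/T/L/Mid itself gives this row.

1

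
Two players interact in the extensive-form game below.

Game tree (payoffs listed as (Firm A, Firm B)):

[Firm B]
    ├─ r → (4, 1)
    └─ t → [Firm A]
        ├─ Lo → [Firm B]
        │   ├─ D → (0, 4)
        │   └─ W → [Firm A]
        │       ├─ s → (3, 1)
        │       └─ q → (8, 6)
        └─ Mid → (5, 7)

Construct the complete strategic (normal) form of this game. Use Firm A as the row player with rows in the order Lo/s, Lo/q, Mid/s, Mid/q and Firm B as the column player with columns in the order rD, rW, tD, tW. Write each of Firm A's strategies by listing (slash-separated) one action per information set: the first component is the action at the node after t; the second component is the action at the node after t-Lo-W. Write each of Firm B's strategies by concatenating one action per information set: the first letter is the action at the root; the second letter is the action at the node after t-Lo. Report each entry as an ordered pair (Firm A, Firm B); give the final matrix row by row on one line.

Lo/s: (4,1) (4,1) (0,4) (3,1) | Lo/q: (4,1) (4,1) (0,4) (8,6) | Mid/s: (4,1) (4,1) (5,7) (5,7) | Mid/q: (4,1) (4,1) (5,7) (5,7)

Row Lo/s: rD→(4,1), rW→(4,1), tD→(0,4), tW→(3,1)
Row Lo/q: rD→(4,1), rW→(4,1), tD→(0,4), tW→(8,6)
Row Mid/s: rD→(4,1), rW→(4,1), tD→(5,7), tW→(5,7)
Row Mid/q: rD→(4,1), rW→(4,1), tD→(5,7), tW→(5,7)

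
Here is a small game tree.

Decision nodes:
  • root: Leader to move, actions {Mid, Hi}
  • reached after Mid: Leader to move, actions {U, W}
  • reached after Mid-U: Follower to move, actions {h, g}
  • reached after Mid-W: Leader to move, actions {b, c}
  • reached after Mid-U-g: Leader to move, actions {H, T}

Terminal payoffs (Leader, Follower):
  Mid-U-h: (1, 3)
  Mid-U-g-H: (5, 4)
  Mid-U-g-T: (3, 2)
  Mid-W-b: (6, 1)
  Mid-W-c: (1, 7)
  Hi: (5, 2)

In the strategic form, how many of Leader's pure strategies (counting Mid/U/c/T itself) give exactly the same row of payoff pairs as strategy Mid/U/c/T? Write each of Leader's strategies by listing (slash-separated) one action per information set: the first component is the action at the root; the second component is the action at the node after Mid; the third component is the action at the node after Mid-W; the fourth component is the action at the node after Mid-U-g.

2

Row for Mid/U/c/T (columns h, g): (1,3) (3,2).
Under Mid/U/c/T, Leader's choice at the node after Mid-W can never be reached regardless of what Follower does, so varying those choices leaves every outcome unchanged.
Holding the reachable choices fixed and varying the unreachable one freely already gives 2 equivalent strategies.
No other strategy reproduces this row, so those 2 are the full class: Mid/U/b/T, Mid/U/c/T.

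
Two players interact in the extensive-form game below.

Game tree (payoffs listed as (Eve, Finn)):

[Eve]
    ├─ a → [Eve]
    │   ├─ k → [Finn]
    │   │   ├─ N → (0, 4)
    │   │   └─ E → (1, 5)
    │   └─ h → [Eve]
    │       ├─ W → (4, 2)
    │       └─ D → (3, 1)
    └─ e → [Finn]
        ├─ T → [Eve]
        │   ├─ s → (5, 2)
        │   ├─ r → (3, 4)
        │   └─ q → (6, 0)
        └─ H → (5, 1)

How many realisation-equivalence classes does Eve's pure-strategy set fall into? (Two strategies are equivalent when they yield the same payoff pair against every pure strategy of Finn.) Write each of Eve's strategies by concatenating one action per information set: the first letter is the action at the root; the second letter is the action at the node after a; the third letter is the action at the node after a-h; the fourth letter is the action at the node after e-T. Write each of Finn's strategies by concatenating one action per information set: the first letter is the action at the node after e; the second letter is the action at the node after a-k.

6

Eve has 24 pure strategies: akWs, akWr, akWq, akDs, akDr, akDq, ahWs, ahWr, ahWq, ahDs, ahDr, ahDq, ekWs, ekWr, ekWq, ekDs, ekDr, ekDq, ehWs, ehWr, ehWq, ehDs, ehDr, ehDq. Columns: TN, TE, HN, HE.
{akWs, akWr, akWq, akDs, akDr, akDq} → row (0,4) (1,5) (0,4) (1,5)
{ahWs, ahWr, ahWq} → row (4,2) (4,2) (4,2) (4,2)
{ahDs, ahDr, ahDq} → row (3,1) (3,1) (3,1) (3,1)
{ekWs, ekDs, ehWs, ehDs} → row (5,2) (5,2) (5,1) (5,1)
{ekWr, ekDr, ehWr, ehDr} → row (3,4) (3,4) (5,1) (5,1)
{ekWq, ekDq, ehWq, ehDq} → row (6,0) (6,0) (5,1) (5,1)
That's 6 distinct rows out of 24 strategies.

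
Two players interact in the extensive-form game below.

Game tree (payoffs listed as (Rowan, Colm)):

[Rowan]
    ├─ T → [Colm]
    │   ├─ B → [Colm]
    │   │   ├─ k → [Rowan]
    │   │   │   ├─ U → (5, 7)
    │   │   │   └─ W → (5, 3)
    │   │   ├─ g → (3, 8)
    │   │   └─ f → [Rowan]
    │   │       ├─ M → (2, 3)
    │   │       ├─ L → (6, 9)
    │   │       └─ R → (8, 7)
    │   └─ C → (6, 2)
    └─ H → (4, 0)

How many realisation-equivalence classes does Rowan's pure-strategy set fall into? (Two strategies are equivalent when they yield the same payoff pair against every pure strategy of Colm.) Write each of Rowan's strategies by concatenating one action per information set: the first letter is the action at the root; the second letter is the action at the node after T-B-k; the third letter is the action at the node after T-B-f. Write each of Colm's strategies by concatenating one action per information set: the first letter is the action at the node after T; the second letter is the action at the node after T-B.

7

Rowan has 12 pure strategies: TUM, TUL, TUR, TWM, TWL, TWR, HUM, HUL, HUR, HWM, HWL, HWR. Columns: Bk, Bg, Bf, Ck, Cg, Cf.
{TUM} → row (5,7) (3,8) (2,3) (6,2) (6,2) (6,2)
{TUL} → row (5,7) (3,8) (6,9) (6,2) (6,2) (6,2)
{TUR} → row (5,7) (3,8) (8,7) (6,2) (6,2) (6,2)
{TWM} → row (5,3) (3,8) (2,3) (6,2) (6,2) (6,2)
{TWL} → row (5,3) (3,8) (6,9) (6,2) (6,2) (6,2)
{TWR} → row (5,3) (3,8) (8,7) (6,2) (6,2) (6,2)
{HUM, HUL, HUR, HWM, HWL, HWR} → row (4,0) (4,0) (4,0) (4,0) (4,0) (4,0)
That's 7 distinct rows out of 12 strategies.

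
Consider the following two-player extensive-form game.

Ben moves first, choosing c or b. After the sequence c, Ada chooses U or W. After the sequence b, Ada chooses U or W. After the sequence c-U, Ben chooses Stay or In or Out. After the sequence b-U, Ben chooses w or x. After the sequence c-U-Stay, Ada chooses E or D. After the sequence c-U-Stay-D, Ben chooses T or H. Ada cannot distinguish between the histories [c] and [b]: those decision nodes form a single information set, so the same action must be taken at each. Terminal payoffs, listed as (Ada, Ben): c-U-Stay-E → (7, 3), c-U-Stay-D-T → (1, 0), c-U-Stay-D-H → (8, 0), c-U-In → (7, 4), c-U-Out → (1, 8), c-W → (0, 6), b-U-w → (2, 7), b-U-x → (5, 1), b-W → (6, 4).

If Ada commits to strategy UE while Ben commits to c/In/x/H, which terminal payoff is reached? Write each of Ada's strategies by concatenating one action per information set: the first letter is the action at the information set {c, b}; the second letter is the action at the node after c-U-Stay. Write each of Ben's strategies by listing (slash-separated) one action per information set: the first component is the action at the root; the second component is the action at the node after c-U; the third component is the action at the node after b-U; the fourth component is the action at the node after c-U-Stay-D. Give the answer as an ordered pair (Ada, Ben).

Trace the play path from the root:
  Ben plays c
  Ada plays U at [c]
  Ben plays In at [c-U]
→ terminal payoff (7, 4).
(Ada's choice at the node after c-U-Stay is never reached on this path, so it doesn't affect the outcome.)

(7, 4)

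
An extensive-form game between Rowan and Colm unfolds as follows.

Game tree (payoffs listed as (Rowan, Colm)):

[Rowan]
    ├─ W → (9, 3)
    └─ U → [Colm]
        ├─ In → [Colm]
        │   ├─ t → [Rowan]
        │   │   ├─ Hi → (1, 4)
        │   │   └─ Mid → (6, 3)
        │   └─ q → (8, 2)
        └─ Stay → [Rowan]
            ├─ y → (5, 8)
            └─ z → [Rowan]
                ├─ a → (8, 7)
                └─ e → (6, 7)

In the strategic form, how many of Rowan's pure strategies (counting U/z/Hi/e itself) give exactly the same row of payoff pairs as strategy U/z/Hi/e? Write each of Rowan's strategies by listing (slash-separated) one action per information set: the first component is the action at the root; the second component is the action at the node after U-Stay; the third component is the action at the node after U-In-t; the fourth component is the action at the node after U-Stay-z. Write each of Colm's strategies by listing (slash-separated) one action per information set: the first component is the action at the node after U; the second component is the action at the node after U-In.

Row for U/z/Hi/e (columns In/t, In/q, Stay/t, Stay/q): (1,4) (8,2) (6,7) (6,7).
Every one of Rowan's information sets is on the play path for some reply by Colm when Rowan follows U/z/Hi/e.
Changing the action at any of them therefore changes at least one column, so only U/z/Hi/e itself gives this row.

1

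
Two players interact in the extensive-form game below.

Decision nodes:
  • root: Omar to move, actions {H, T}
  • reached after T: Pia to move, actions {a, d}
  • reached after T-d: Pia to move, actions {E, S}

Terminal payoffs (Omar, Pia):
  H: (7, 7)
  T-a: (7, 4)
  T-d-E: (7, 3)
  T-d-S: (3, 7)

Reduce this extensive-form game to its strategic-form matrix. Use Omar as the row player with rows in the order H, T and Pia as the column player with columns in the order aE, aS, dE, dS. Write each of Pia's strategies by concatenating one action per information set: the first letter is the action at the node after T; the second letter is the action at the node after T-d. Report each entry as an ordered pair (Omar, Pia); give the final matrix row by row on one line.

Row H: aE→(7,7), aS→(7,7), dE→(7,7), dS→(7,7)
Row T: aE→(7,4), aS→(7,4), dE→(7,3), dS→(3,7)

H: (7,7) (7,7) (7,7) (7,7) | T: (7,4) (7,4) (7,3) (3,7)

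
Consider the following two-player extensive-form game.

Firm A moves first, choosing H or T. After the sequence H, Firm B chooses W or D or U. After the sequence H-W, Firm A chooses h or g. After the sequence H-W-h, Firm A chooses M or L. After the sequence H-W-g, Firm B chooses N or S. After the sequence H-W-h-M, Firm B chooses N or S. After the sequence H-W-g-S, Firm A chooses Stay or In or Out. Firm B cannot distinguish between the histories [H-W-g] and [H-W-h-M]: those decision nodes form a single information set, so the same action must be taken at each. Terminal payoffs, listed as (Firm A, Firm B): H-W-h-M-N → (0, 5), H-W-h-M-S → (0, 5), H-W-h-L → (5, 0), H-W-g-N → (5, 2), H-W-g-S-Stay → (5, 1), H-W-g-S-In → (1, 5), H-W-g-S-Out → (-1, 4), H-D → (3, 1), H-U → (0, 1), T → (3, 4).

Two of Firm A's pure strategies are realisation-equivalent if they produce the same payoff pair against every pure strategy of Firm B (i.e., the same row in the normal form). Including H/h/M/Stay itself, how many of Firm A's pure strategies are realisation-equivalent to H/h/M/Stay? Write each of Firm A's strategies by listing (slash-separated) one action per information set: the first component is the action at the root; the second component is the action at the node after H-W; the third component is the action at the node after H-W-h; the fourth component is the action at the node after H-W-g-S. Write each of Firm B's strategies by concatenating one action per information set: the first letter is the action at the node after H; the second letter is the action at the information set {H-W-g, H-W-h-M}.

3

Row for H/h/M/Stay (columns WN, WS, DN, DS, UN, US): (0,5) (0,5) (3,1) (3,1) (0,1) (0,1).
Under H/h/M/Stay, Firm A's choice at the node after H-W-g-S can never be reached regardless of what Firm B does, so varying those choices leaves every outcome unchanged.
Holding the reachable choices fixed and varying the unreachable one freely already gives 3 equivalent strategies.
No other strategy reproduces this row, so those 3 are the full class: H/h/M/Stay, H/h/M/In, H/h/M/Out.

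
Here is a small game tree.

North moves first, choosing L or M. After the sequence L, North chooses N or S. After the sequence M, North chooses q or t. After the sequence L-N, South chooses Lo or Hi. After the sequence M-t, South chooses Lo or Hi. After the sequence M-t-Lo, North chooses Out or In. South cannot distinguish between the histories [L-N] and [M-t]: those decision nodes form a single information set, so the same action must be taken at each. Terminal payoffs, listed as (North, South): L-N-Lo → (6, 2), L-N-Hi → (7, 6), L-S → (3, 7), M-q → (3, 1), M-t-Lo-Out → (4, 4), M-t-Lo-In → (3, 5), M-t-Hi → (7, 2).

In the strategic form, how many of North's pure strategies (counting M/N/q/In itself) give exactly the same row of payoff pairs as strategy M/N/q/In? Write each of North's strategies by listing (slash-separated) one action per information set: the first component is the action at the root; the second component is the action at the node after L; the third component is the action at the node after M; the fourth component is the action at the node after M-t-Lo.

Row for M/N/q/In (columns Lo, Hi): (3,1) (3,1).
Under M/N/q/In, North's choice at the node after L and at the node after M-t-Lo can never be reached regardless of what South does, so varying those choices leaves every outcome unchanged.
Holding the reachable choices fixed and varying the unreachable ones freely already gives 2 × 2 = 4 equivalent strategies.
No other strategy reproduces this row, so those 4 are the full class: M/N/q/Out, M/N/q/In, M/S/q/Out, M/S/q/In.

4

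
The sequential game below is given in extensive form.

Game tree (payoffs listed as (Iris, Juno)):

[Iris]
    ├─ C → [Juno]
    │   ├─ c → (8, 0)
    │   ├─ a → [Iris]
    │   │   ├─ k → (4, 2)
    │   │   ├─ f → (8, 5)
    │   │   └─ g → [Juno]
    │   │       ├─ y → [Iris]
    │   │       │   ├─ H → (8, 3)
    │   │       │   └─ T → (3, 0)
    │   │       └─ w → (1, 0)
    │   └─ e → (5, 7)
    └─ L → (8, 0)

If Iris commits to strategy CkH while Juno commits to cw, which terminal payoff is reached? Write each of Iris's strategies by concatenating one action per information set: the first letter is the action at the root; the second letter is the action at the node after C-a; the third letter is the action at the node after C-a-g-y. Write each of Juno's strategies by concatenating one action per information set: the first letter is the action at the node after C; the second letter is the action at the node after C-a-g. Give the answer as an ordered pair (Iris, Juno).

(8, 0)

Trace the play path from the root:
  Iris plays C
  Juno plays c at [C]
→ terminal payoff (8, 0).
(Iris's choice at the node after C-a is never reached on this path, so it doesn't affect the outcome.)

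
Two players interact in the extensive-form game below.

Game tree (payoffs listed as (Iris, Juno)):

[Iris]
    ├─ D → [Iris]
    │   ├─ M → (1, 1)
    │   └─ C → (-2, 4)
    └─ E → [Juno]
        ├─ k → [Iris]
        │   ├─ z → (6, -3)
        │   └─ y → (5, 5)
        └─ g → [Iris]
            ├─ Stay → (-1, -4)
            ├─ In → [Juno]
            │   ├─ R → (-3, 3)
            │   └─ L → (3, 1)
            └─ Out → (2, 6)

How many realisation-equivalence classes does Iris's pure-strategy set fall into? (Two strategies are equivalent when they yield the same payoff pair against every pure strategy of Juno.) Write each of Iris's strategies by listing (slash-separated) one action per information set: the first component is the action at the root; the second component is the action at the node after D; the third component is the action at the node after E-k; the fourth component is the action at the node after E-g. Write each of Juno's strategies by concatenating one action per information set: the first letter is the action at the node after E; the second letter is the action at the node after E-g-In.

Iris has 24 pure strategies: D/M/z/Stay, D/M/z/In, D/M/z/Out, D/M/y/Stay, D/M/y/In, D/M/y/Out, D/C/z/Stay, D/C/z/In, D/C/z/Out, D/C/y/Stay, D/C/y/In, D/C/y/Out, E/M/z/Stay, E/M/z/In, E/M/z/Out, E/M/y/Stay, E/M/y/In, E/M/y/Out, E/C/z/Stay, E/C/z/In, E/C/z/Out, E/C/y/Stay, E/C/y/In, E/C/y/Out. Columns: kR, kL, gR, gL.
{D/M/z/Stay, D/M/z/In, D/M/z/Out, D/M/y/Stay, D/M/y/In, D/M/y/Out} → row (1,1) (1,1) (1,1) (1,1)
{D/C/z/Stay, D/C/z/In, D/C/z/Out, D/C/y/Stay, D/C/y/In, D/C/y/Out} → row (-2,4) (-2,4) (-2,4) (-2,4)
{E/M/z/Stay, E/C/z/Stay} → row (6,-3) (6,-3) (-1,-4) (-1,-4)
{E/M/z/In, E/C/z/In} → row (6,-3) (6,-3) (-3,3) (3,1)
{E/M/z/Out, E/C/z/Out} → row (6,-3) (6,-3) (2,6) (2,6)
{E/M/y/Stay, E/C/y/Stay} → row (5,5) (5,5) (-1,-4) (-1,-4)
{E/M/y/In, E/C/y/In} → row (5,5) (5,5) (-3,3) (3,1)
{E/M/y/Out, E/C/y/Out} → row (5,5) (5,5) (2,6) (2,6)
That's 8 distinct rows out of 24 strategies.

8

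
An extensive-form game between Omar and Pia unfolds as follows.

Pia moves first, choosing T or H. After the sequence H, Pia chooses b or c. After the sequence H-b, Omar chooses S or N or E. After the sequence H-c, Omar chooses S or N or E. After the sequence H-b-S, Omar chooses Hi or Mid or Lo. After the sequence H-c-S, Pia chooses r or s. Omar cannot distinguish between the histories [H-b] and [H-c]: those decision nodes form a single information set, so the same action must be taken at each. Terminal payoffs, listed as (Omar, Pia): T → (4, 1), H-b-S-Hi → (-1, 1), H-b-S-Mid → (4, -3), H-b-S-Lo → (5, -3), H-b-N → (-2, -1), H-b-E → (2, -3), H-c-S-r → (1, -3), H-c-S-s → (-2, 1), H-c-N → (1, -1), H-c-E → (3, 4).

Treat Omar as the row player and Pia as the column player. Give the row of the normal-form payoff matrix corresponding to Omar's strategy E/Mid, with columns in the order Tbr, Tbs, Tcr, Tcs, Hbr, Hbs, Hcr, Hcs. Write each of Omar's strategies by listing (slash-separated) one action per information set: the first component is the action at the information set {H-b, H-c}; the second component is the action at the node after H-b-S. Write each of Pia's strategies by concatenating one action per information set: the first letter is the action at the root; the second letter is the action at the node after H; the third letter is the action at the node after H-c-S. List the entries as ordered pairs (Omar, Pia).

vs Tbr: Pia plays T → (4, 1)
vs Tbs: Pia plays T → (4, 1)
vs Tcr: Pia plays T → (4, 1)
vs Tcs: Pia plays T → (4, 1)
vs Hbr: Pia plays H → Pia plays b at [H] → Omar plays E at [H-b] → (2, -3)
vs Hbs: Pia plays H → Pia plays b at [H] → Omar plays E at [H-b] → (2, -3)
vs Hcr: Pia plays H → Pia plays c at [H] → Omar plays E at [H-c] → (3, 4)
vs Hcs: Pia plays H → Pia plays c at [H] → Omar plays E at [H-c] → (3, 4)

(4,1) (4,1) (4,1) (4,1) (2,-3) (2,-3) (3,4) (3,4)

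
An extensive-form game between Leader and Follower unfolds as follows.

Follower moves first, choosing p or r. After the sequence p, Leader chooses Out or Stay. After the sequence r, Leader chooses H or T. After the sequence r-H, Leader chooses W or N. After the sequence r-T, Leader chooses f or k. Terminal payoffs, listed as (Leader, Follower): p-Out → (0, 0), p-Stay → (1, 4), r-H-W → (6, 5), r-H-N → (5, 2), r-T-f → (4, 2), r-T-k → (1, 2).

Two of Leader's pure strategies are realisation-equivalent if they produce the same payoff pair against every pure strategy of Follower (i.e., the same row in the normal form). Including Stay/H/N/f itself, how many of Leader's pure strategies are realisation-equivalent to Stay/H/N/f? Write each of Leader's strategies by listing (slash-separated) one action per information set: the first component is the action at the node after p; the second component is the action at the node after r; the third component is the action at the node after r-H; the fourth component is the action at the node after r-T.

2

Row for Stay/H/N/f (columns p, r): (1,4) (5,2).
Under Stay/H/N/f, Leader's choice at the node after r-T can never be reached regardless of what Follower does, so varying those choices leaves every outcome unchanged.
Holding the reachable choices fixed and varying the unreachable one freely already gives 2 equivalent strategies.
No other strategy reproduces this row, so those 2 are the full class: Stay/H/N/f, Stay/H/N/k.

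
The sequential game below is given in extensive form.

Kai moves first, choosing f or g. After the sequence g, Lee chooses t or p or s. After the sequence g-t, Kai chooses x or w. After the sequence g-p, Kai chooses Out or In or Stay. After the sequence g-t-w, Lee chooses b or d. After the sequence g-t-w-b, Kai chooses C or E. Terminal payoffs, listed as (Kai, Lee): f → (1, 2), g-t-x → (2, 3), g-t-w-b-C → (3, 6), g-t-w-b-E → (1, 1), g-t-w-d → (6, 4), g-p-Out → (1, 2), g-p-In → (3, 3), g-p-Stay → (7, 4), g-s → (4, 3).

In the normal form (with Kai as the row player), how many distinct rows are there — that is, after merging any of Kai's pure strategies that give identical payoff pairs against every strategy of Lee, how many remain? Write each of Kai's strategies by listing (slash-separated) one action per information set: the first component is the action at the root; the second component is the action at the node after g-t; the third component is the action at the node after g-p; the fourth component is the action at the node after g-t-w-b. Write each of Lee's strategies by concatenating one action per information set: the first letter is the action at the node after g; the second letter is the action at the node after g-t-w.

Kai has 24 pure strategies: f/x/Out/C, f/x/Out/E, f/x/In/C, f/x/In/E, f/x/Stay/C, f/x/Stay/E, f/w/Out/C, f/w/Out/E, f/w/In/C, f/w/In/E, f/w/Stay/C, f/w/Stay/E, g/x/Out/C, g/x/Out/E, g/x/In/C, g/x/In/E, g/x/Stay/C, g/x/Stay/E, g/w/Out/C, g/w/Out/E, g/w/In/C, g/w/In/E, g/w/Stay/C, g/w/Stay/E. Columns: tb, td, pb, pd, sb, sd.
{f/x/Out/C, f/x/Out/E, f/x/In/C, f/x/In/E, f/x/Stay/C, f/x/Stay/E, f/w/Out/C, f/w/Out/E, f/w/In/C, f/w/In/E, f/w/Stay/C, f/w/Stay/E} → row (1,2) (1,2) (1,2) (1,2) (1,2) (1,2)
{g/x/Out/C, g/x/Out/E} → row (2,3) (2,3) (1,2) (1,2) (4,3) (4,3)
{g/x/In/C, g/x/In/E} → row (2,3) (2,3) (3,3) (3,3) (4,3) (4,3)
{g/x/Stay/C, g/x/Stay/E} → row (2,3) (2,3) (7,4) (7,4) (4,3) (4,3)
{g/w/Out/C} → row (3,6) (6,4) (1,2) (1,2) (4,3) (4,3)
{g/w/Out/E} → row (1,1) (6,4) (1,2) (1,2) (4,3) (4,3)
{g/w/In/C} → row (3,6) (6,4) (3,3) (3,3) (4,3) (4,3)
{g/w/In/E} → row (1,1) (6,4) (3,3) (3,3) (4,3) (4,3)
{g/w/Stay/C} → row (3,6) (6,4) (7,4) (7,4) (4,3) (4,3)
{g/w/Stay/E} → row (1,1) (6,4) (7,4) (7,4) (4,3) (4,3)
That's 10 distinct rows out of 24 strategies.

10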